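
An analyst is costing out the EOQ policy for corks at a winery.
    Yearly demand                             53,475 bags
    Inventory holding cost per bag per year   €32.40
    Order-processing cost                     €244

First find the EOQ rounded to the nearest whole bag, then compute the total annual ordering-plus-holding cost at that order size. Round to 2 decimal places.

€29,077.55

EOQ = √(2DS/H) = √(2 × 53,475 × 244 / 32.4)
    = √(805,425.93) ≈ 897.46 → Q = 897 bags
Orders/yr = 53,475/897 = 59.615; ordering cost = 59.615 × €244 = €14,546.15
Average inventory = 897/2 = 448.5; holding cost = 448.5 × €32.4 = €14,531.40
Total = €14,546.15 + €14,531.40 = €29,077.55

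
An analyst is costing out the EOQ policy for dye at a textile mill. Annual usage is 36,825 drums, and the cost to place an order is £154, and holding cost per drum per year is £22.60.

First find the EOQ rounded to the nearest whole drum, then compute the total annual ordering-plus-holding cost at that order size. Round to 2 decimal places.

£16,010.36

2DS/H = 2·36,825·154/22.6 = 501,862.83
EOQ = √501,862.83 ≈ 708.42 → Q = 708 drums
Orders/yr = 36,825/708 = 52.013; ordering cost = 52.013 × £154 = £8,009.96
Average inventory = 708/2 = 354; holding cost = 354 × £22.6 = £8,000.40
Total = £8,009.96 + £8,000.40 = £16,010.36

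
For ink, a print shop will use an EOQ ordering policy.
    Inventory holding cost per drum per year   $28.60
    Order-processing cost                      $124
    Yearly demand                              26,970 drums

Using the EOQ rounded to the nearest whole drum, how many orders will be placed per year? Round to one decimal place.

55.7 orders per year

2DS/H = 2·26,970·124/28.6 = 233,865.73
EOQ = √233,865.73 ≈ 483.60 → Q = 484
Orders per year = D/Q = 26,970 / 484 = 55.723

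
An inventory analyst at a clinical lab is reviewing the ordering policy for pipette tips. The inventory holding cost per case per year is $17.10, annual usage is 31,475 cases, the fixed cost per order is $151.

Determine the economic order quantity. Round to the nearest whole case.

746 cases

Optimal lot size Q* = (2 × 31,475 × $151 / $17.1)^½ ≈ 745.57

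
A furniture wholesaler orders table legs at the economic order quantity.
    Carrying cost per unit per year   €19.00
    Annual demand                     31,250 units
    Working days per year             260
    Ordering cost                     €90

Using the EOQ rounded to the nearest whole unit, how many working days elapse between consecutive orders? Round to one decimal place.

Optimal lot size Q* = (2 × 31,250 × €90 / €19)^½ ≈ 544.11 → Q = 544 units
Days between orders = 260 / (D/Q) = 260 / 57.445 ≈ 4.526

4.5 days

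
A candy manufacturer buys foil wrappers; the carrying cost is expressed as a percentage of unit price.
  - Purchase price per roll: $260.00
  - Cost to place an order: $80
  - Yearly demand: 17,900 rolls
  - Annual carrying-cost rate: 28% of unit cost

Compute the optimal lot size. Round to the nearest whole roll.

198 rolls

Holding cost per roll per year: H = 28% × $260 = $72.8000
Q* = √(2·D·S / H) = √(2·17,900·80 / 72.8) = √39,340.7 ≈ 198.34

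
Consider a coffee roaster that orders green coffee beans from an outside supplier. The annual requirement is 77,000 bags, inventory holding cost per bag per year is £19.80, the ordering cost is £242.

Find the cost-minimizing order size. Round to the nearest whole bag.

2DS/H = 2·77,000·242/19.8 = 1,882,222.22
EOQ = √1,882,222.22 ≈ 1,371.94

1,372 bags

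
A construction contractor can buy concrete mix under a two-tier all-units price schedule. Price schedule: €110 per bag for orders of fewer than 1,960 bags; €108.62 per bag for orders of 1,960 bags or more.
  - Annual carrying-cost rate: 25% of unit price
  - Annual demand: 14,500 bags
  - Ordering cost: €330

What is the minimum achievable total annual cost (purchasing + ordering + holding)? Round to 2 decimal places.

H₁ = 25%×€110 = €27.5000;  H₂ = 25%×€108.62 = €27.1550
EOQ₁ = √(2×14,500×330/27.5000) = 589.92  (< 1,960, feasible at tier 1)
EOQ₂ = √(2×14,500×330/27.1550) = 593.65  (< 1,960 → use Q = 1,960 at tier-2 price)
TC(tier 1 (EOQ₁), Q≈589.9) = €1,611,222.67
TC(tier 2, Q≈1,960.0) = €1,604,043.23
Minimum at tier 2: €1,604,043.23

€1,604,043.23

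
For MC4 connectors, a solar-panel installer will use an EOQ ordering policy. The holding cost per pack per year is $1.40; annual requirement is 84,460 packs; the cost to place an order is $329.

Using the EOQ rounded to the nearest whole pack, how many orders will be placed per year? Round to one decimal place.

13.4 orders per year

EOQ = √(2DS/H) = √(2 × 84,460 × 329 / 1.4)
    = √(39,696,200.00) ≈ 6,300.49 → Q = 6,300
Orders per year = D/Q = 84,460 / 6,300 = 13.406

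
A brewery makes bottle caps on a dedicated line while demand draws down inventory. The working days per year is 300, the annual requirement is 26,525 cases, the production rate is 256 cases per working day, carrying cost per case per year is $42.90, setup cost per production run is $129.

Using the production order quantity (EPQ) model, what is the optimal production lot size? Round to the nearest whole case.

494 cases

d = 26,525/300 = 88.4167 cases/day;  effective holding cost H(1 − d/p) = 42.9·(1 − 88.4167/256) = 28.08330
Q* = √(2DS / H_eff) = √(2·26,525·129 / 28.08330) ≈ 493.64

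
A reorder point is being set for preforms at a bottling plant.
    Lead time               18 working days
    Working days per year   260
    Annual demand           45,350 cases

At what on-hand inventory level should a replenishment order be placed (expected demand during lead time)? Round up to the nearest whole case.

3,140 cases

Daily demand d = 45,350 / 260 = 174.423 cases/day
Demand during lead time = 174.423 × 18 = 3,139.62
Reorder point = 3,139.62 → round up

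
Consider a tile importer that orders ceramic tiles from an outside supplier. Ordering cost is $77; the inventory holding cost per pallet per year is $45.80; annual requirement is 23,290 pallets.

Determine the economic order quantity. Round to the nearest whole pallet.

280 pallets

2DS/H = 2·23,290·77/45.8 = 78,311.35
EOQ = √78,311.35 ≈ 279.84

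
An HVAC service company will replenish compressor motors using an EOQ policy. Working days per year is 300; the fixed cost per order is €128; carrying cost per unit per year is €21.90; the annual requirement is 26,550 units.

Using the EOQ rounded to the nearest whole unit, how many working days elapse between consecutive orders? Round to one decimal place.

2DS/H = 2·26,550·128/21.9 = 310,356.16
EOQ = √310,356.16 ≈ 557.10 → Q = 557 units
T = Q/D × 300 days = 557/26,550 × 300 = 6.294 days

6.3 days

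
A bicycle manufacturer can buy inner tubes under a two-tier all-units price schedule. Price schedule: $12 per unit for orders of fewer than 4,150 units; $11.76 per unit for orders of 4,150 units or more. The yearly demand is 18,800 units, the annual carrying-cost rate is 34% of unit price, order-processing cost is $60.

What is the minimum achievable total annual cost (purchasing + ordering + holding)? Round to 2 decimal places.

$228,633.89

H₁ = 34%×$12 = $4.0800;  H₂ = 34%×$11.76 = $3.9984
EOQ₁ = √(2×18,800×60/4.0800) = 743.60  (< 4,150, feasible at tier 1)
EOQ₂ = √(2×18,800×60/3.9984) = 751.15  (< 4,150 → use Q = 4,150 at tier-2 price)
TC(tier 1 (EOQ₁), Q≈743.6) = $228,633.89
TC(tier 2, Q≈4,150.0) = $229,656.49
Minimum at tier 1 (EOQ₁): $228,633.89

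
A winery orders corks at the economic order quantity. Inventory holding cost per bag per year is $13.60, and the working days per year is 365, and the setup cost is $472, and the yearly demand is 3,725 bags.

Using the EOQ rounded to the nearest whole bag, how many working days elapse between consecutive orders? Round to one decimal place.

Optimal lot size Q* = (2 × 3,725 × $472 / $13.6)^½ ≈ 508.49 → Q = 508 bags
Days between orders = 365 / (D/Q) = 365 / 7.333 ≈ 49.777

49.8 days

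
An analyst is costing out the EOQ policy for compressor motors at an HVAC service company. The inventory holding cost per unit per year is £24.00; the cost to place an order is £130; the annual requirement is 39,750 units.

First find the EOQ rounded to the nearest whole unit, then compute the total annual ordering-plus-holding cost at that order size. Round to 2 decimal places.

EOQ = √(2DS/H) = √(2 × 39,750 × 130 / 24)
    = √(430,625.00) ≈ 656.22 → Q = 656 units
Annual ordering cost = (D/Q)·S = (39,750/656) × 130 = £7,877.29
Annual holding cost  = (Q/2)·H = (656/2) × 24 = £7,872.00
Total = £7,877.29 + £7,872.00 = £15,749.29

£15,749.29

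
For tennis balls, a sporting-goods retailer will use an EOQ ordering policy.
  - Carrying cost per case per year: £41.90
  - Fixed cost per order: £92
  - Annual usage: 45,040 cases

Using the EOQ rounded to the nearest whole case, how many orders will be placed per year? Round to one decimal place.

101.2 orders per year

Q* = √(2·D·S / H) = √(2·45,040·92 / 41.9) = √197,789.0 ≈ 444.73 → Q = 445
N = D/Q = 45,040/445 ≈ 101.213 orders/yr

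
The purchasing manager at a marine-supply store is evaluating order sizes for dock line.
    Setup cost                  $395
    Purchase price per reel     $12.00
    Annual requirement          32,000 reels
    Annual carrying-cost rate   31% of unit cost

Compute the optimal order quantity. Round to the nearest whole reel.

2,607 reels

H = i·C = 0.31 × $12 = $3.7200 per reel-year
Optimal lot size Q* = (2 × 32,000 × $395 / $3.72)^½ ≈ 2,606.86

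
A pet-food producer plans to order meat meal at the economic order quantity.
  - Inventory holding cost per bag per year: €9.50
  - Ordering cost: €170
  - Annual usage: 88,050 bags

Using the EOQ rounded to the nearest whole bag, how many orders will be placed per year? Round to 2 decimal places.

Q* = √(2·D·S / H) = √(2·88,050·170 / 9.5) = √3,151,263.2 ≈ 1,775.18 → Q = 1,775
N = D/Q = 88,050/1,775 ≈ 49.606 orders/yr

49.61 orders per year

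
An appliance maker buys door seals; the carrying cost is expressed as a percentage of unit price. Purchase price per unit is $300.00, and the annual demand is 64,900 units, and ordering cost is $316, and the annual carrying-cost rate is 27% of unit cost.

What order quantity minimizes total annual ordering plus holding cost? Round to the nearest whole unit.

H = i·C = 0.27 × $300 = $81.0000 per unit-year
Q* = √(2·D·S / H) = √(2·64,900·316 / 81) = √506,380.2 ≈ 711.60

712 units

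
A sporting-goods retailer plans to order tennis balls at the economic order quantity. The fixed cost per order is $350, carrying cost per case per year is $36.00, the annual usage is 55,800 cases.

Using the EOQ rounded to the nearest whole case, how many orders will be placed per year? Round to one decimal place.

53.6 orders per year

EOQ = √(2DS/H) = √(2 × 55,800 × 350 / 36)
    = √(1,085,000.00) ≈ 1,041.63 → Q = 1,042
N = D/Q = 55,800/1,042 ≈ 53.551 orders/yr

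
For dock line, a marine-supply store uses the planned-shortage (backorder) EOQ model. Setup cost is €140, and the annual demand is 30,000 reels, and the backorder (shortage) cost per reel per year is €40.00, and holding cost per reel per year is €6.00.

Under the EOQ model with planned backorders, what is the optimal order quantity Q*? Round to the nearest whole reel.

1,269 reels

Q* = √(2DS/H) · √((H + b)/b)
   = √(2 × 30,000 × 140 / 6) · √((6 + 40) / 40)
   = 1,183.216 × 1.0724 ≈ 1,268.86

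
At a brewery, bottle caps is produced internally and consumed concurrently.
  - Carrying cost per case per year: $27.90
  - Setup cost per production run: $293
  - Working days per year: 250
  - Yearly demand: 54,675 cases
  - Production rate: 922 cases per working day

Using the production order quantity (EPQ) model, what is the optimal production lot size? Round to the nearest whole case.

1,227 cases

Daily demand d = 54,675/250 = 218.700; p = 922; 1 − d/p = 0.76280
EPQ = √(2DS / (H(1 − d/p)))
    = √(2 × 54,675 × 293 / (27.9 × 0.76280)) ≈ 1,226.98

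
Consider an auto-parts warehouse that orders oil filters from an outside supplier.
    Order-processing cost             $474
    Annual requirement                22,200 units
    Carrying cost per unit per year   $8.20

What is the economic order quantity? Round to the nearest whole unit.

1,602 units

EOQ = √(2DS/H) = √(2 × 22,200 × 474 / 8.2)
    = √(2,566,536.59) ≈ 1,602.04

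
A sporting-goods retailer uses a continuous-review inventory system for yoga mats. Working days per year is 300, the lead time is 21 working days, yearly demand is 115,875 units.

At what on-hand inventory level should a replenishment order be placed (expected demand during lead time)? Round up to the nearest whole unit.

Daily demand d = 115,875 / 300 = 386.250 units/day
Demand during lead time = 386.250 × 21 = 8,111.25
Reorder point = 8,111.25 → round up

8,112 units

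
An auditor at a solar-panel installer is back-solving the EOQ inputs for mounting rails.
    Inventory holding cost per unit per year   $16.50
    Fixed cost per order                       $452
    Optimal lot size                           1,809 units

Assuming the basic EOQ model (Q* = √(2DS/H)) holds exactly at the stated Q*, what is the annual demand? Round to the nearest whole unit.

59,730 units per year

EOQ relation: Q² = 2DS/H, so rearrange for the unknown.
D = Q²H / (2S) = 1,809² × 16.5 / (2 × 452) = 59,730.02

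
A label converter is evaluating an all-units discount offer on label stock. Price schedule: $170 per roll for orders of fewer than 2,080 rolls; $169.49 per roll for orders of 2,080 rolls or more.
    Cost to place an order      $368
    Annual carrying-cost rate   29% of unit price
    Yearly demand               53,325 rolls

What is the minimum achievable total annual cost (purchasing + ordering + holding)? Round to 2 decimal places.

$9,098,606.86

H₁ = 29%×$170 = $49.3000;  H₂ = 29%×$169.49 = $49.1521
EOQ₁ = √(2×53,325×368/49.3000) = 892.24  (< 2,080, feasible at tier 1)
EOQ₂ = √(2×53,325×368/49.1521) = 893.58  (< 2,080 → use Q = 2,080 at tier-2 price)
TC(tier 1 (EOQ₁), Q≈892.2) = $9,109,237.35
TC(tier 2, Q≈2,080.0) = $9,098,606.86
Minimum at tier 2: $9,098,606.86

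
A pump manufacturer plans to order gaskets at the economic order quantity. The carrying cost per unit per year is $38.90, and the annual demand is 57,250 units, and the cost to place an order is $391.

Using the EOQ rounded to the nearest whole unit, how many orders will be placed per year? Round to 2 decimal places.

53.36 orders per year

Q* = √(2·D·S / H) = √(2·57,250·391 / 38.9) = √1,150,886.9 ≈ 1,072.79 → Q = 1,073
N = D/Q = 57,250/1,073 ≈ 53.355 orders/yr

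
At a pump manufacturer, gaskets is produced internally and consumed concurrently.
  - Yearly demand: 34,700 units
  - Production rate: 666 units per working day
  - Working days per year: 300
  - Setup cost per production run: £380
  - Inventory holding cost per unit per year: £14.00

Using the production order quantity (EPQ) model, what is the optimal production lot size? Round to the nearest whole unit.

1,510 units

Daily demand d = 34,700/300 = 115.667; p = 666; 1 − d/p = 0.82633
EPQ = √(2DS / (H(1 − d/p)))
    = √(2 × 34,700 × 380 / (14 × 0.82633)) ≈ 1,509.84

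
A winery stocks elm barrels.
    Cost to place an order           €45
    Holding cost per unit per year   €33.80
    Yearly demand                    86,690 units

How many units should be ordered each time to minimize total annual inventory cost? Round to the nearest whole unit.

2DS/H = 2·86,690·45/33.8 = 230,831.36
EOQ = √230,831.36 ≈ 480.45

480 units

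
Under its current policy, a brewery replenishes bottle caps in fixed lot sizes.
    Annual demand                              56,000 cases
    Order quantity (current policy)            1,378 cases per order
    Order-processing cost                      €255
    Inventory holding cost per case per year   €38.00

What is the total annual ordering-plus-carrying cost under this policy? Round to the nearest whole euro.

€36,545

Annual ordering cost = (D/Q)·S = (56,000/1,378) × 255 = €10,362.84
Annual holding cost  = (Q/2)·H = (1,378/2) × 38 = €26,182.00
Total = €10,362.84 + €26,182.00 = €36,544.84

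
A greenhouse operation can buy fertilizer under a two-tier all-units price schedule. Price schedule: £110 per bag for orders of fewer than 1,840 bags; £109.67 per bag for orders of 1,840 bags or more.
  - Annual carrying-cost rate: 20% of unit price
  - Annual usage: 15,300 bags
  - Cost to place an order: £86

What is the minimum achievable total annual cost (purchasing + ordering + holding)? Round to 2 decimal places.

H₁ = 20%×£110 = £22.0000;  H₂ = 20%×£109.67 = £21.9340
EOQ₁ = √(2×15,300×86/22.0000) = 345.86  (< 1,840, feasible at tier 1)
EOQ₂ = √(2×15,300×86/21.9340) = 346.38  (< 1,840 → use Q = 1,840 at tier-2 price)
TC(tier 1 (EOQ₁), Q≈345.9) = £1,690,608.89
TC(tier 2, Q≈1,840.0) = £1,698,845.39
Minimum at tier 1 (EOQ₁): £1,690,608.89

£1,690,608.89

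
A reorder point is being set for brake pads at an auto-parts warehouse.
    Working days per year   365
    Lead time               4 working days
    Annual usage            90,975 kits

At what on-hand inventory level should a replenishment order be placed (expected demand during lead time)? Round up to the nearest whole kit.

Daily demand d = 90,975 / 365 = 249.247 kits/day
Demand during lead time = 249.247 × 4 = 996.99
Reorder point = 996.99 → round up

997 kits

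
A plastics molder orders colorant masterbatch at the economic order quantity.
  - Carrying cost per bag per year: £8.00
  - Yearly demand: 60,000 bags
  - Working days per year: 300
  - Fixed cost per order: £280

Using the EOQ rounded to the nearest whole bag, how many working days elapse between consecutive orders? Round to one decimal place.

EOQ = √(2DS/H) = √(2 × 60,000 × 280 / 8)
    = √(4,200,000.00) ≈ 2,049.39 → Q = 2,049 bags
T = Q/D × 300 days = 2,049/60,000 × 300 = 10.245 days

10.2 days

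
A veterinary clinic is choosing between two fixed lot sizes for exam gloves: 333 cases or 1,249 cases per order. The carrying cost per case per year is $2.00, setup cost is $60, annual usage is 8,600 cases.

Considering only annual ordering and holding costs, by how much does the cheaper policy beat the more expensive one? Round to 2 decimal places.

TC(Q) = (D/Q)S + (Q/2)H
TC(333) = (8,600/333)×60 + (333/2)×2 = $1,882.55
TC(1,249) = (8,600/1,249)×60 + (1,249/2)×2 = $1,662.13
Cheaper: Q = 1,249.  Difference = $220.42

$220.42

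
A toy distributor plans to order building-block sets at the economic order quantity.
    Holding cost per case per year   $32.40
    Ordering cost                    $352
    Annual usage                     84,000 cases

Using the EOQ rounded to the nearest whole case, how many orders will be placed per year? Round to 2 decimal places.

62.18 orders per year

Q* = √(2·D·S / H) = √(2·84,000·352 / 32.4) = √1,825,185.2 ≈ 1,350.99 → Q = 1,351
Orders per year = D/Q = 84,000 / 1,351 = 62.176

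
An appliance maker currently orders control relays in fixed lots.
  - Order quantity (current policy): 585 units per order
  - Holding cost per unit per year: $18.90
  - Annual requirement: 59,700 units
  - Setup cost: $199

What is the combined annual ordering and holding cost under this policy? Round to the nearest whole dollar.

Annual ordering cost = (D/Q)·S = (59,700/585) × 199 = $20,308.21
Annual holding cost  = (Q/2)·H = (585/2) × 18.9 = $5,528.25
Total = $20,308.21 + $5,528.25 = $25,836.46

$25,836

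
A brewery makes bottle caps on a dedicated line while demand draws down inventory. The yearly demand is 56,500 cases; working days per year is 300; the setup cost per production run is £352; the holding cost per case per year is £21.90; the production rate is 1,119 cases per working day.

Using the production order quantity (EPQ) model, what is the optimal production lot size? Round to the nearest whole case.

d = 56,500/300 = 188.3333 cases/day;  effective holding cost H(1 − d/p) = 21.9·(1 − 188.3333/1119) = 18.21412
Q* = √(2DS / H_eff) = √(2·56,500·352 / 18.21412) ≈ 1,477.77

1,478 cases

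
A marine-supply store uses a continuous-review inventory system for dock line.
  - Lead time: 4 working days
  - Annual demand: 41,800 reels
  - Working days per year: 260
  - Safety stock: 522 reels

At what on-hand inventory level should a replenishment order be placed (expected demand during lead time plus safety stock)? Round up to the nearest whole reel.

1,166 reels

Daily demand d = 41,800 / 260 = 160.769 reels/day
Demand during lead time = 160.769 × 4 = 643.08
Reorder point = 643.08 + 522 = 1,165.08 → round up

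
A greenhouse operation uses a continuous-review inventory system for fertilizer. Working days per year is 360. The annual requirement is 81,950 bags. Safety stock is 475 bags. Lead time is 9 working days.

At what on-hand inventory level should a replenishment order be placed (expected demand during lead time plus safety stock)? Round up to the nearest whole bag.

2,524 bags

Daily demand d = 81,950 / 360 = 227.639 bags/day
Demand during lead time = 227.639 × 9 = 2,048.75
Reorder point = 2,048.75 + 475 = 2,523.75 → round up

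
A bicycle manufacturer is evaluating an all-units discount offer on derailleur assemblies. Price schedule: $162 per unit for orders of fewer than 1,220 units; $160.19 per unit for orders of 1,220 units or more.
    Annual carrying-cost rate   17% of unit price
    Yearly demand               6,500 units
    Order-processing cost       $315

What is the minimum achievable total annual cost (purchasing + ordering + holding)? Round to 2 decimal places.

$1,059,524.98

H₁ = 17%×$162 = $27.5400;  H₂ = 17%×$160.19 = $27.2323
EOQ₁ = √(2×6,500×315/27.5400) = 385.61  (< 1,220, feasible at tier 1)
EOQ₂ = √(2×6,500×315/27.2323) = 387.78  (< 1,220 → use Q = 1,220 at tier-2 price)
TC(tier 1 (EOQ₁), Q≈385.6) = $1,063,619.62
TC(tier 2, Q≈1,220.0) = $1,059,524.98
Minimum at tier 2: $1,059,524.98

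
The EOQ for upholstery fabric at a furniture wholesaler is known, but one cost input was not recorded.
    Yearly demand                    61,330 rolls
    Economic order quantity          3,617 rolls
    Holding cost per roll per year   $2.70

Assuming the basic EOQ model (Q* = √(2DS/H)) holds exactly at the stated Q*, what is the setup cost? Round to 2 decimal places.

$287.98

EOQ relation: Q² = 2DS/H, so rearrange for the unknown.
S = Q²H / (2D) = 3,617² × 2.7 / (2 × 61,330) = 287.9770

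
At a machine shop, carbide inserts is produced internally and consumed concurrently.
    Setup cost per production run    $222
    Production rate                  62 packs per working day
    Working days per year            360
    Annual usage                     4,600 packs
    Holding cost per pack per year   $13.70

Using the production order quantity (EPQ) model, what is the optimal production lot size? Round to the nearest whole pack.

433 packs

d = 4,600/360 = 12.7778 packs/day;  effective holding cost H(1 − d/p) = 13.7·(1 − 12.7778/62) = 10.87652
Q* = √(2DS / H_eff) = √(2·4,600·222 / 10.87652) ≈ 433.34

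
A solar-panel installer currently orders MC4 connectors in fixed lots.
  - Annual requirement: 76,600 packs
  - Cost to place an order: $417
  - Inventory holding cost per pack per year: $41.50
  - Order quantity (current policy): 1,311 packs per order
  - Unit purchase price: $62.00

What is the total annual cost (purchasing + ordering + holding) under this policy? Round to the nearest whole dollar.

$4,800,768

Ordering: D/Q × S = 76,600/1,311 × $417 = $24,364.76
Holding:  Q/2 × H = 1,311/2 × $41.5 = $27,203.25
Purchase cost = D·C = 76,600 × 62 = $4,749,200.00
Total = $24,364.76 + $27,203.25 + $4,749,200.00 = $4,800,768.01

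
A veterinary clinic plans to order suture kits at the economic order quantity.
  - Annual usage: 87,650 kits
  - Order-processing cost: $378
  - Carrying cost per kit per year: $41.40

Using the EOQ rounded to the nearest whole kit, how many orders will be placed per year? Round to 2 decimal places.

69.29 orders per year

EOQ = √(2DS/H) = √(2 × 87,650 × 378 / 41.4)
    = √(1,600,565.22) ≈ 1,265.13 → Q = 1,265
Orders per year = D/Q = 87,650 / 1,265 = 69.289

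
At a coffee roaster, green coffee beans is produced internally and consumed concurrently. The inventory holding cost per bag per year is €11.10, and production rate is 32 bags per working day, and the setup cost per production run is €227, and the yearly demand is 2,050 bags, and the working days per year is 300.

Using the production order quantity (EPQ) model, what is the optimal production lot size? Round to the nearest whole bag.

Daily demand d = 2,050/300 = 6.833; p = 32; 1 − d/p = 0.78646
EPQ = √(2DS / (H(1 − d/p)))
    = √(2 × 2,050 × 227 / (11.1 × 0.78646)) ≈ 326.52

327 bags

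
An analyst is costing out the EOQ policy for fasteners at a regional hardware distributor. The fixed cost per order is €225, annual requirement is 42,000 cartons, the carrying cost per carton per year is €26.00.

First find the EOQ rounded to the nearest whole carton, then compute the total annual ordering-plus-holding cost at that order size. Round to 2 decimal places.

€22,167.55

2DS/H = 2·42,000·225/26 = 726,923.08
EOQ = √726,923.08 ≈ 852.60 → Q = 853 cartons
Orders/yr = 42,000/853 = 49.238; ordering cost = 49.238 × €225 = €11,078.55
Average inventory = 853/2 = 426.5; holding cost = 426.5 × €26 = €11,089.00
Total = €11,078.55 + €11,089.00 = €22,167.55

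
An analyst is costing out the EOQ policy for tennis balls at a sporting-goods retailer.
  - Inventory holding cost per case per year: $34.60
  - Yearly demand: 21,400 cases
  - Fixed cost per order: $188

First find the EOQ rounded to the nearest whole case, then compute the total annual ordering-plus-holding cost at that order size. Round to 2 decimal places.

2DS/H = 2·21,400·188/34.6 = 232,554.91
EOQ = √232,554.91 ≈ 482.24 → Q = 482 cases
Ordering: D/Q × S = 21,400/482 × $188 = $8,346.89
Holding:  Q/2 × H = 482/2 × $34.6 = $8,338.60
Total = $8,346.89 + $8,338.60 = $16,685.49

$16,685.49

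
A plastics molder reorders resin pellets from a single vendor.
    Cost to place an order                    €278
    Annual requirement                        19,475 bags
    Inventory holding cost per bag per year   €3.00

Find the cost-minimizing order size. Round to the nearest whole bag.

1,900 bags

EOQ = √(2DS/H) = √(2 × 19,475 × 278 / 3)
    = √(3,609,366.67) ≈ 1,899.83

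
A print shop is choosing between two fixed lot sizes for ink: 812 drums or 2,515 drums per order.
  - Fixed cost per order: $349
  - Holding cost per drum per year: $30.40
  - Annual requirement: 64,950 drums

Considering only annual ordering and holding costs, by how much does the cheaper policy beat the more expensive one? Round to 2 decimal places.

TC(Q) = (D/Q)S + (Q/2)H
TC(812) = (64,950/812)×349 + (812/2)×30.4 = $40,258.10
TC(2,515) = (64,950/2,515)×349 + (2,515/2)×30.4 = $47,240.94
Cheaper: Q = 812.  Difference = $6,982.84

$6,982.84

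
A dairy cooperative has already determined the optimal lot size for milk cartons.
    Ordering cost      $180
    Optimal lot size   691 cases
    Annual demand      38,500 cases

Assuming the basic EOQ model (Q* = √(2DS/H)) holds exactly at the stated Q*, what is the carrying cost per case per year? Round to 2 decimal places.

From Q* = √(2DS/H) ⇒ Q*² = 2DS/H.
H = 2DS / Q² = 2 × 38,500 × 180 / 691² = 29.0273

$29.03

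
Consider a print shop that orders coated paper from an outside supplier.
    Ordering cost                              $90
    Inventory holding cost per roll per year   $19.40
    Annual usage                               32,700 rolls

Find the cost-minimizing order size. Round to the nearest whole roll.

Optimal lot size Q* = (2 × 32,700 × $90 / $19.4)^½ ≈ 550.82

551 rolls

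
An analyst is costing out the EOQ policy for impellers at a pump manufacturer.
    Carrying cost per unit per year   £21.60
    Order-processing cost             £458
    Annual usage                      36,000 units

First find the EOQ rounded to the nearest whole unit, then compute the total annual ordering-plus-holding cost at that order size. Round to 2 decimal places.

EOQ = √(2DS/H) = √(2 × 36,000 × 458 / 21.6)
    = √(1,526,666.67) ≈ 1,235.58 → Q = 1,236 units
Orders/yr = 36,000/1,236 = 29.126; ordering cost = 29.126 × £458 = £13,339.81
Average inventory = 1,236/2 = 618; holding cost = 618 × £21.6 = £13,348.80
Total = £13,339.81 + £13,348.80 = £26,688.61

£26,688.61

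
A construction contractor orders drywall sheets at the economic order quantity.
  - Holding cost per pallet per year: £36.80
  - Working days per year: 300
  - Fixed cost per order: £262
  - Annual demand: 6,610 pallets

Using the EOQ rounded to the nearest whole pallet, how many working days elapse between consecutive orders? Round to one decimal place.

2DS/H = 2·6,610·262/36.8 = 94,120.65
EOQ = √94,120.65 ≈ 306.79 → Q = 307 pallets
T = Q/D × 300 days = 307/6,610 × 300 = 13.933 days

13.9 days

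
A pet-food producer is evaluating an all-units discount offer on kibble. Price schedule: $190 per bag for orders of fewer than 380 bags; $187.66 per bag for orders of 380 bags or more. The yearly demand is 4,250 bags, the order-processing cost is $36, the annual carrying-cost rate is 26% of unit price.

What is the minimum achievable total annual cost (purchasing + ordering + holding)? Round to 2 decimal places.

H₁ = 26%×$190 = $49.4000;  H₂ = 26%×$187.66 = $48.7916
EOQ₁ = √(2×4,250×36/49.4000) = 78.70  (< 380, feasible at tier 1)
EOQ₂ = √(2×4,250×36/48.7916) = 79.19  (< 380 → use Q = 380 at tier-2 price)
TC(tier 1 (EOQ₁), Q≈78.7) = $811,387.98
TC(tier 2, Q≈380.0) = $807,228.04
Minimum at tier 2: $807,228.04

$807,228.04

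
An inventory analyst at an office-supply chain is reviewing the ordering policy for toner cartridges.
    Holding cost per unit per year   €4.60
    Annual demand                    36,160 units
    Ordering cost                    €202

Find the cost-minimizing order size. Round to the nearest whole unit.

2DS/H = 2·36,160·202/4.6 = 3,175,791.30
EOQ = √3,175,791.30 ≈ 1,782.07

1,782 units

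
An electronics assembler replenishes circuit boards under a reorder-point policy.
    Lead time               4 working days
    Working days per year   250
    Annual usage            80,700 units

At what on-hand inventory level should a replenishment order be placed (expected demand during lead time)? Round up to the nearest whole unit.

1,292 units

Daily demand d = 80,700 / 250 = 322.800 units/day
Demand during lead time = 322.800 × 4 = 1,291.20
Reorder point = 1,291.20 → round up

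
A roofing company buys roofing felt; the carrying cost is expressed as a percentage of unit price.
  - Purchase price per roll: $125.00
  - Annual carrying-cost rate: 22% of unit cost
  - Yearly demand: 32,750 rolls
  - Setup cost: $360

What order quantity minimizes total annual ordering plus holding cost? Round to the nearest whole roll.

H = i·C = 0.22 × $125 = $27.5000 per roll-year
Q* = √(2·D·S / H) = √(2·32,750·360 / 27.5) = √857,454.5 ≈ 925.99

926 rolls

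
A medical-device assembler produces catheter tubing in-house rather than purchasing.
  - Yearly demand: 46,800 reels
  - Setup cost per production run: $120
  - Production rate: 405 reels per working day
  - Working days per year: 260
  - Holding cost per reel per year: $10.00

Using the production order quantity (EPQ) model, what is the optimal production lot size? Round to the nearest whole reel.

d = 46,800/260 = 180.0000 reels/day;  effective holding cost H(1 − d/p) = 10·(1 − 180.0000/405) = 5.55556
Q* = √(2DS / H_eff) = √(2·46,800·120 / 5.55556) ≈ 1,421.89

1,422 reels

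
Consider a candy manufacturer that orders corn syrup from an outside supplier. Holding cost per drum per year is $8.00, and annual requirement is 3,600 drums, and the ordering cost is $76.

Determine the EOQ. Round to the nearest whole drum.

262 drums

Q* = √(2·D·S / H) = √(2·3,600·76 / 8) = √68,400.0 ≈ 261.53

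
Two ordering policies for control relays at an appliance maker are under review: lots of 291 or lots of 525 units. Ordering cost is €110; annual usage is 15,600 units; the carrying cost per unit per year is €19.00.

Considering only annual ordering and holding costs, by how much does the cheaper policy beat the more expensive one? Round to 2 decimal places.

For each Q, cost = (D/Q)·S + (Q/2)·H.
TC(291) = (15,600/291)×110 + (291/2)×19 = €8,661.41
TC(525) = (15,600/525)×110 + (525/2)×19 = €8,256.07
|ΔTC| = |€8,661.41 − €8,256.07| = €405.34

€405.34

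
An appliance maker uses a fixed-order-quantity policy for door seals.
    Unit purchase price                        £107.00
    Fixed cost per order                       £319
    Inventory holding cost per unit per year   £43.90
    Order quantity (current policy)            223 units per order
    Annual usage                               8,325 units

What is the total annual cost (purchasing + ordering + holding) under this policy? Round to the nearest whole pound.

Orders/yr = 8,325/223 = 37.332; ordering cost = 37.332 × £319 = £11,908.86
Average inventory = 223/2 = 111.5; holding cost = 111.5 × £43.9 = £4,894.85
Purchase cost = D·C = 8,325 × 107 = £890,775.00
Total = £11,908.86 + £4,894.85 + £890,775.00 = £907,578.71

£907,579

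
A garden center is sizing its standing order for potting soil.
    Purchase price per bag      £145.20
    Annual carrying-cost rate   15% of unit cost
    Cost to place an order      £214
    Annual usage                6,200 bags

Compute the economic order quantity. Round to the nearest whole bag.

349 bags

H = i·C = 0.15 × £145.2 = £21.7800 per bag-year
Q* = √(2·D·S / H) = √(2·6,200·214 / 21.78) = √121,836.5 ≈ 349.05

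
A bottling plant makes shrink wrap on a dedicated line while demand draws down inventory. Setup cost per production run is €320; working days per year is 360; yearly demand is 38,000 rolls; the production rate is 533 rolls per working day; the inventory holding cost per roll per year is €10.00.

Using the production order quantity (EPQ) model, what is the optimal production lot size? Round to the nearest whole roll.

1,741 rolls

Daily demand d = 38,000/360 = 105.556; p = 533; 1 − d/p = 0.80196
EPQ = √(2DS / (H(1 − d/p)))
    = √(2 × 38,000 × 320 / (10 × 0.80196)) ≈ 1,741.43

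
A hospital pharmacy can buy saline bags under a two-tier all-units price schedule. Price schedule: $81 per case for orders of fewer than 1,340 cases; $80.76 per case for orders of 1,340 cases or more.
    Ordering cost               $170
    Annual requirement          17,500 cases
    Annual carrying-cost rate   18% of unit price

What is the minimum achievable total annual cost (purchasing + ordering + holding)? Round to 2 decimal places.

$1,425,259.81

H₁ = 18%×$81 = $14.5800;  H₂ = 18%×$80.76 = $14.5368
EOQ₁ = √(2×17,500×170/14.5800) = 638.82  (< 1,340, feasible at tier 1)
EOQ₂ = √(2×17,500×170/14.5368) = 639.77  (< 1,340 → use Q = 1,340 at tier-2 price)
TC(tier 1 (EOQ₁), Q≈638.8) = $1,426,814.02
TC(tier 2, Q≈1,340.0) = $1,425,259.81
Minimum at tier 2: $1,425,259.81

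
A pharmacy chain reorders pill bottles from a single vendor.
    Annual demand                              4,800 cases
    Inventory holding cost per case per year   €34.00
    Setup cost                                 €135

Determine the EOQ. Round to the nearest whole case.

195 cases

Q* = √(2·D·S / H) = √(2·4,800·135 / 34) = √38,117.6 ≈ 195.24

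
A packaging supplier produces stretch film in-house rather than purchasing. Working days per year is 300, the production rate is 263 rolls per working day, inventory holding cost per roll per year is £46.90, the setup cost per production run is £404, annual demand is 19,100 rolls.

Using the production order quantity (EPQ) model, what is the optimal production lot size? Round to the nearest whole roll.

d = 19,100/300 = 63.6667 rolls/day;  effective holding cost H(1 − d/p) = 46.9·(1 − 63.6667/263) = 35.54651
Q* = √(2DS / H_eff) = √(2·19,100·404 / 35.54651) ≈ 658.91

659 rolls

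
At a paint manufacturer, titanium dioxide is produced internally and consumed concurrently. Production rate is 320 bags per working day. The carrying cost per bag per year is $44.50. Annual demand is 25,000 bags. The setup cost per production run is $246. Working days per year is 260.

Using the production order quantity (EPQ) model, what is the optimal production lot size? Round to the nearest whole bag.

d = 25,000/260 = 96.1538 bags/day;  effective holding cost H(1 − d/p) = 44.5·(1 − 96.1538/320) = 31.12861
Q* = √(2DS / H_eff) = √(2·25,000·246 / 31.12861) ≈ 628.60

629 bags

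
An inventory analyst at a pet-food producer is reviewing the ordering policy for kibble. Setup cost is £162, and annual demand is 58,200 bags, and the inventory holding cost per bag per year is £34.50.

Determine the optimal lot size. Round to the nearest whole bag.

739 bags

Optimal lot size Q* = (2 × 58,200 × £162 / £34.5)^½ ≈ 739.31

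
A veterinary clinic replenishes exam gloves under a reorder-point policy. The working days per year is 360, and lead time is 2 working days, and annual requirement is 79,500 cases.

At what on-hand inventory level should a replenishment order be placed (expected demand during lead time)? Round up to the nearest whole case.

442 cases

Daily demand d = 79,500 / 360 = 220.833 cases/day
Demand during lead time = 220.833 × 2 = 441.67
Reorder point = 441.67 → round up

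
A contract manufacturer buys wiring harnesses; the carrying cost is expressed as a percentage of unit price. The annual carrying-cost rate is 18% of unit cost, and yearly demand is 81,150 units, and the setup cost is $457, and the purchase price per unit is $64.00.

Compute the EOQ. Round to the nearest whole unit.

2,537 units

Carrying cost H = $64 × 18% = $11.5200/unit/yr
Optimal lot size Q* = (2 × 81,150 × $457 / $11.52)^½ ≈ 2,537.41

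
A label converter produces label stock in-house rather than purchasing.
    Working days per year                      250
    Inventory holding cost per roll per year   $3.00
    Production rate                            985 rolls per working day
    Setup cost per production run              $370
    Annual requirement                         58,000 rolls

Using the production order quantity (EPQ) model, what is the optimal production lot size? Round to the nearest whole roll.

Daily demand d = 58,000/250 = 232.000; p = 985; 1 − d/p = 0.76447
EPQ = √(2DS / (H(1 − d/p)))
    = √(2 × 58,000 × 370 / (3 × 0.76447)) ≈ 4,326.03

4,326 rolls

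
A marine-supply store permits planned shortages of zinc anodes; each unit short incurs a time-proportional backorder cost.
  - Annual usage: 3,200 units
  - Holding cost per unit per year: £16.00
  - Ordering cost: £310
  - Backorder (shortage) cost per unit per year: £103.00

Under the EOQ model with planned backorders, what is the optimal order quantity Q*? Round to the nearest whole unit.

Q* = √(2DS/H) · √((H + b)/b)
   = √(2 × 3,200 × 310 / 16) · √((16 + 103) / 103)
   = 352.136 × 1.0749 ≈ 378.50

378 units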